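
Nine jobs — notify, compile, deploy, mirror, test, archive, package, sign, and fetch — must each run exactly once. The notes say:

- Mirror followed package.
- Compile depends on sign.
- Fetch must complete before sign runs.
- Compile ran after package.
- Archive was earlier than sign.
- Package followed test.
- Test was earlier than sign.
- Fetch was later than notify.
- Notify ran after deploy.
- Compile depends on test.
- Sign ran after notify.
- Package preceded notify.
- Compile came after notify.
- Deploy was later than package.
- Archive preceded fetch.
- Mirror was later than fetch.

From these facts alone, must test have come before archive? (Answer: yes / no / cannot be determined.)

No chain of stated constraints runs from test to archive, and none runs from archive to test either.
So the relative order of test and archive is not fixed by the given facts.

cannot be determined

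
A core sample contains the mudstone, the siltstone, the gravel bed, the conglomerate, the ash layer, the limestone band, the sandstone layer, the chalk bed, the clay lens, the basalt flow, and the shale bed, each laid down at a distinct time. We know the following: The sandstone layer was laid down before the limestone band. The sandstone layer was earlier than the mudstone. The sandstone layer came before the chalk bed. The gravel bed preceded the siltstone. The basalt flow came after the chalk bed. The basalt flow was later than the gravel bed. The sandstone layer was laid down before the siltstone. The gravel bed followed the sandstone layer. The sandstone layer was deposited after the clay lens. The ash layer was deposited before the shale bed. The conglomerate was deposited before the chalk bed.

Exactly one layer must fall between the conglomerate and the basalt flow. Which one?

the chalk bed

Tracing the constraints gives the conglomerate → the chalk bed → the basalt flow, so the chalk bed sits after the conglomerate and before the basalt flow.
No other layer is forced both after the conglomerate and before the basalt flow.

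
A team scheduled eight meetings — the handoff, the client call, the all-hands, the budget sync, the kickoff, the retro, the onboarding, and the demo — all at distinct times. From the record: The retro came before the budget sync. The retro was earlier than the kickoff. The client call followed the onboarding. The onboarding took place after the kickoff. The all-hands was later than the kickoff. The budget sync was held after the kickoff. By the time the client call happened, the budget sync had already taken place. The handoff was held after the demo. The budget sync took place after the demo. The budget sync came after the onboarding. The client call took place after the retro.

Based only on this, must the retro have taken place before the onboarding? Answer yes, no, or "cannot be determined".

Chain the constraints: the retro → the kickoff → the onboarding. Each link is directly stated, so the retro comes before the onboarding.

yes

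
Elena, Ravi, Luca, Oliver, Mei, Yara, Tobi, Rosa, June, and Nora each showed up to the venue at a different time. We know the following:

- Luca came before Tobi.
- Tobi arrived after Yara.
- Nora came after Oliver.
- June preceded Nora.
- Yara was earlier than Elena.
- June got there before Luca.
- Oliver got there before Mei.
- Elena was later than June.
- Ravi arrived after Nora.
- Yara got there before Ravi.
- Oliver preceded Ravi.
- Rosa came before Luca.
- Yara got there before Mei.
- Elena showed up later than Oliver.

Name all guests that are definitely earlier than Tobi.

Directly stated before Tobi: Luca and Yara.
June reaches Tobi via June → Luca → Tobi.
Rosa reaches Tobi via Rosa → Luca → Tobi.

June, Luca, Rosa, Yara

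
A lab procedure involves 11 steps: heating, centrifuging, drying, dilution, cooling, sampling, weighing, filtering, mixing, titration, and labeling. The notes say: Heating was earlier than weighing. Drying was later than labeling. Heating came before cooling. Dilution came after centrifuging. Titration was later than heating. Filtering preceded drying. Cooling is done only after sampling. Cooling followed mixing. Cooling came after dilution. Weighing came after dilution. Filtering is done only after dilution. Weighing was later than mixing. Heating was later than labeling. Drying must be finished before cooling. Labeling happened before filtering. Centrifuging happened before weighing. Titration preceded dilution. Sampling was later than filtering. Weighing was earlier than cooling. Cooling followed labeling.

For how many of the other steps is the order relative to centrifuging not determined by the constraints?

Forced after centrifuging: cooling, dilution, drying, filtering, sampling, and weighing.
That leaves heating, labeling, mixing, and titration with no forced order relative to centrifuging — 4.

4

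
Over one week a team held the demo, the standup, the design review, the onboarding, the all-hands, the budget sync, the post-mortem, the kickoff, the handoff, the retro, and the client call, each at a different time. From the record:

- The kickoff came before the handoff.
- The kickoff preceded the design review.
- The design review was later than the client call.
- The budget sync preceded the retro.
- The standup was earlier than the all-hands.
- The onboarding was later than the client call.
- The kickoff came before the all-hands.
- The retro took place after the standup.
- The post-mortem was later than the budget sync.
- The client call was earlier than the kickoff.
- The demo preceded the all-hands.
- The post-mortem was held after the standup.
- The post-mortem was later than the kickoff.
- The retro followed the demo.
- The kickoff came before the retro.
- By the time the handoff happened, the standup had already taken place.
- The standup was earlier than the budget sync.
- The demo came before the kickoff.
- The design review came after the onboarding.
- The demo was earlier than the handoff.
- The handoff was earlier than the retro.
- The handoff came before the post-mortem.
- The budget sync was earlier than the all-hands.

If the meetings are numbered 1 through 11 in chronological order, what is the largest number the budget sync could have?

8

The budget sync must come before the all-hands, the post-mortem, and the retro — 3 meetings forced after it.
Everything else can be placed before the budget sync in some valid order, so the budget sync can sit as late as position 11 − 3 = 8.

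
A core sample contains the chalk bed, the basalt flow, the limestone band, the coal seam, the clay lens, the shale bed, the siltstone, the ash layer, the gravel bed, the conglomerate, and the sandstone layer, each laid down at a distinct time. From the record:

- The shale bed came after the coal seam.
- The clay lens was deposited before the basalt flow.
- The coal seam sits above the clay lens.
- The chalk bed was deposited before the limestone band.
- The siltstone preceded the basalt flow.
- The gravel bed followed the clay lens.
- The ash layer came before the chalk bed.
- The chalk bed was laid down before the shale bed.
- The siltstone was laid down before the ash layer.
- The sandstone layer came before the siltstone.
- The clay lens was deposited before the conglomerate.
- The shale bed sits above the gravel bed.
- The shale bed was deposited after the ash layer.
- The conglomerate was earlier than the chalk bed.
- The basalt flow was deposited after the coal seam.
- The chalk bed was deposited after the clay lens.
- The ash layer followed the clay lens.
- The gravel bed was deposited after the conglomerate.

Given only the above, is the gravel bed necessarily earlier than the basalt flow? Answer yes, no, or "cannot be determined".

cannot be determined

No chain of stated constraints runs from the gravel bed to the basalt flow, and none runs from the basalt flow to the gravel bed either.
So the relative order of the gravel bed and the basalt flow is not fixed by the given facts.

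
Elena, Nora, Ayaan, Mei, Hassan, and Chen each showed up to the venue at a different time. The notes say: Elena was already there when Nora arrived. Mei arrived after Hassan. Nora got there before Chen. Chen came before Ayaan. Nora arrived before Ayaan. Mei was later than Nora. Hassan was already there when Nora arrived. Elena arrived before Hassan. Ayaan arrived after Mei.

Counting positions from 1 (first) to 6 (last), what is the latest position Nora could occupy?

3

Nora must come before Ayaan, Chen, and Mei — 3 guests forced after them.
Everything else can be placed before Nora in some valid order, so Nora can sit as late as position 6 − 3 = 3.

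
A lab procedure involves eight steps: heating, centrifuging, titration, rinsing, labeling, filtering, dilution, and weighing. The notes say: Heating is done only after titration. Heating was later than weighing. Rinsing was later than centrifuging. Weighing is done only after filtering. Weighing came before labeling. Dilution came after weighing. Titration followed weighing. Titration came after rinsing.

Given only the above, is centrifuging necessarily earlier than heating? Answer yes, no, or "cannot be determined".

yes

Chain the constraints: centrifuging → rinsing → titration → heating. Each link is directly stated, so centrifuging comes before heating.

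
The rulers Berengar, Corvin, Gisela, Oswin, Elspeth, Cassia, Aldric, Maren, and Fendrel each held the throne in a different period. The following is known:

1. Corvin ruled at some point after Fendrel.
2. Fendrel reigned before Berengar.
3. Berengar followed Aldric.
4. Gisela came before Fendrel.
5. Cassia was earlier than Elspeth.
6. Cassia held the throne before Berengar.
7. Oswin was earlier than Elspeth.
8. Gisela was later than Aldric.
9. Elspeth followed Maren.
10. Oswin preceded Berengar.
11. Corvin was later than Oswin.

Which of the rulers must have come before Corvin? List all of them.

Aldric, Fendrel, Gisela, Oswin

Directly stated before Corvin: Fendrel and Oswin.
Aldric reaches Corvin via Aldric → Gisela → Fendrel → Corvin.
Gisela reaches Corvin via Gisela → Fendrel → Corvin.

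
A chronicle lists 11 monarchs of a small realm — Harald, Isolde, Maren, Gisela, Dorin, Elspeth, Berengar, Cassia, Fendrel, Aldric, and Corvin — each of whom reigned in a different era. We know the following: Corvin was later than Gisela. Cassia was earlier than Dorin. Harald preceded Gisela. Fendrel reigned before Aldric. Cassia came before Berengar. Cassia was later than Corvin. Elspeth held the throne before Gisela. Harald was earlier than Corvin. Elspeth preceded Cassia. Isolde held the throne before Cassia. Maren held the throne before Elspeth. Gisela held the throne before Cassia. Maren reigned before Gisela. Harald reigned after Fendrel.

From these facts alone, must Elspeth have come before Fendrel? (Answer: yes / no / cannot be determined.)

cannot be determined

No chain of stated constraints runs from Elspeth to Fendrel, and none runs from Fendrel to Elspeth either.
So the relative order of Elspeth and Fendrel is not fixed by the given facts.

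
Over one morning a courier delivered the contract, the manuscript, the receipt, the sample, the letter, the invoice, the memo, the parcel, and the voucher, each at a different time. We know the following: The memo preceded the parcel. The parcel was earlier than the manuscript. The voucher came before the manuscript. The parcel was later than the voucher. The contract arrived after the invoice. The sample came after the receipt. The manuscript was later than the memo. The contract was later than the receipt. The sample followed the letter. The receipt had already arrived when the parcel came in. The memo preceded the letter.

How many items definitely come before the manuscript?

4

Directly stated before the manuscript: the memo, the parcel, and the voucher.
The receipt reaches the manuscript via the receipt → the parcel → the manuscript.
No chain forces the contract (or any of the others) ahead of the manuscript.
That's the memo, the parcel, the receipt, and the voucher — 4 in all.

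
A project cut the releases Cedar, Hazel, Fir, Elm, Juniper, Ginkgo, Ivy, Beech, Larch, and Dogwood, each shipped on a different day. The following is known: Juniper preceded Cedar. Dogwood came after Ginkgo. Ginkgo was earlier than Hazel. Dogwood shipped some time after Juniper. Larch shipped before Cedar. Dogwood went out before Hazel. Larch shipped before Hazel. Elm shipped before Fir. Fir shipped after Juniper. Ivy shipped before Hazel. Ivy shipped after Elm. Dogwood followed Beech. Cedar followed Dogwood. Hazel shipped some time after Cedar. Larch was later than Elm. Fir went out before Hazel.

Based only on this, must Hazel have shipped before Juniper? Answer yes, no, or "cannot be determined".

Tracing the constraints gives Juniper → Fir → Hazel, so Juniper must come before Hazel.
That means Hazel cannot be before Juniper.

no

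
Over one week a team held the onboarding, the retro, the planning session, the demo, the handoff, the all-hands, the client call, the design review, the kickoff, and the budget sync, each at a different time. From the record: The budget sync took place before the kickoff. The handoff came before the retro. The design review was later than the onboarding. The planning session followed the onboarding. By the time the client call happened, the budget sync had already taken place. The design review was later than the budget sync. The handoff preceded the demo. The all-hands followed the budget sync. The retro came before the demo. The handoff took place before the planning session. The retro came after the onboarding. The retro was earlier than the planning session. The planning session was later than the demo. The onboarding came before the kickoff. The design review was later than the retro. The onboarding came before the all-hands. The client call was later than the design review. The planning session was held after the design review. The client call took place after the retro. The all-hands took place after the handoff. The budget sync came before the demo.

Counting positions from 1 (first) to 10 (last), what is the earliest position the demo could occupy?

5

The budget sync, the handoff, the onboarding, and the retro must all come before the demo — 4 forced predecessors.
Nothing else is forced ahead of the demo, so its earliest slot is position 4 + 1 = 5.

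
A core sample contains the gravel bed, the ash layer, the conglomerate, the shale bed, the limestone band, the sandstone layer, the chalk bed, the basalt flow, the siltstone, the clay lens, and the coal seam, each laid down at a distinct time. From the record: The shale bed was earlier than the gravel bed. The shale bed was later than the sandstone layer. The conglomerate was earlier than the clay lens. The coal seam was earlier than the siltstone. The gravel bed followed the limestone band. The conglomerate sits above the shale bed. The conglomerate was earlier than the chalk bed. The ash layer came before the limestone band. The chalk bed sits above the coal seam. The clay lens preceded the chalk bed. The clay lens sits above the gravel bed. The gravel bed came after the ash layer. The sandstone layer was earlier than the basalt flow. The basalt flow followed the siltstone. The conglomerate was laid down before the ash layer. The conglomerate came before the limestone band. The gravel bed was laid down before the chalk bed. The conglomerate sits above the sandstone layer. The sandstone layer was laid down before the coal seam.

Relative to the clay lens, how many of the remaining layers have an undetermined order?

3

Forced before the clay lens: the ash layer, the conglomerate, the gravel bed, the limestone band, the sandstone layer, and the shale bed; forced after the clay lens: the chalk bed.
That leaves the basalt flow, the coal seam, and the siltstone with no forced order relative to the clay lens — 3.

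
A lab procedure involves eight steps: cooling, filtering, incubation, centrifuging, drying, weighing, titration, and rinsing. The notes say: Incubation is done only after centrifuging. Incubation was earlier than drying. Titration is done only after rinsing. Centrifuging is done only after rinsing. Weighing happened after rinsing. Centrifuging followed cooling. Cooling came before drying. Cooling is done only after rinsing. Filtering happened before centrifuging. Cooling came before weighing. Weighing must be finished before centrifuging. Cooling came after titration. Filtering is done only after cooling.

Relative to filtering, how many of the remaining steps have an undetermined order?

Forced before filtering: cooling, rinsing, and titration; forced after filtering: centrifuging, drying, and incubation.
That leaves weighing with no forced order relative to filtering — 1.

1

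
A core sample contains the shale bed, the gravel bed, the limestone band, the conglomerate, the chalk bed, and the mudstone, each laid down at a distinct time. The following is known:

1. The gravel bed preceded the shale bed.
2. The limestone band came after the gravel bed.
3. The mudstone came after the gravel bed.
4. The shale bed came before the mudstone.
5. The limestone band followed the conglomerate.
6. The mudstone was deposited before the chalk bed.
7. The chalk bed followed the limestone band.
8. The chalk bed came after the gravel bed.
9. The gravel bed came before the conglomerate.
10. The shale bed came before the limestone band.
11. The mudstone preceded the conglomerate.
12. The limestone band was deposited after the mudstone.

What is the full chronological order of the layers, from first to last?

the gravel bed, the shale bed, the mudstone, the conglomerate, the limestone band, the chalk bed

The constraints fix every adjacent pair, so only one ordering works:
the gravel bed → the shale bed → the mudstone → the conglomerate → the limestone band → the chalk bed.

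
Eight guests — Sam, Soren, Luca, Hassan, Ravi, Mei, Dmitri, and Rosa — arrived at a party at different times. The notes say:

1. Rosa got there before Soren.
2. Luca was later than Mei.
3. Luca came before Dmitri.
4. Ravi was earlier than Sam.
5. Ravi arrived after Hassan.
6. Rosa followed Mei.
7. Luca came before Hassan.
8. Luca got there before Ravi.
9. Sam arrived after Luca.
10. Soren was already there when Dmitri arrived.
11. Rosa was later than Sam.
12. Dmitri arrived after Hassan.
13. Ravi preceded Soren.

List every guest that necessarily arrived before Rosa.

Directly stated before Rosa: Mei and Sam.
Hassan reaches Rosa via Hassan → Ravi → Sam → Rosa.
Luca reaches Rosa via Luca → Sam → Rosa.
Ravi reaches Rosa via Ravi → Sam → Rosa.
No chain forces Soren (or any of the others) ahead of Rosa.

Hassan, Luca, Mei, Ravi, Sam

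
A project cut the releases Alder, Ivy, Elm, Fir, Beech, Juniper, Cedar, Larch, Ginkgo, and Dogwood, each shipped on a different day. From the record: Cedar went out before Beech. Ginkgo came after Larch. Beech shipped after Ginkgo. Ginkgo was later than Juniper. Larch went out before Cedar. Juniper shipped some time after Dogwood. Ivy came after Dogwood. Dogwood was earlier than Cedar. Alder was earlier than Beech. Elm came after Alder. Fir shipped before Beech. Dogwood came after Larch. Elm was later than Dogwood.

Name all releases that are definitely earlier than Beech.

Directly stated before Beech: Alder, Cedar, Fir, and Ginkgo.
Dogwood reaches Beech via Dogwood → Cedar → Beech.
Juniper reaches Beech via Juniper → Ginkgo → Beech.
Larch reaches Beech via Larch → Ginkgo → Beech.
No chain forces Ivy (or any of the others) ahead of Beech.

Alder, Cedar, Dogwood, Fir, Ginkgo, Juniper, Larch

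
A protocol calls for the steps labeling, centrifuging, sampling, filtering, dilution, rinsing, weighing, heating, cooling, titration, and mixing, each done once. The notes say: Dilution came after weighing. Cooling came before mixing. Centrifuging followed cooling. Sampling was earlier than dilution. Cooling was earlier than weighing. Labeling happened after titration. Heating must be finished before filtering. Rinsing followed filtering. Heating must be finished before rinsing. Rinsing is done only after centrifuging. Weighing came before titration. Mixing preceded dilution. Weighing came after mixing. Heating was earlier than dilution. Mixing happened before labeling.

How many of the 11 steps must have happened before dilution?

5

Directly stated before dilution: heating, mixing, sampling, and weighing.
Cooling reaches dilution via cooling → weighing → dilution.
No chain forces filtering (or any of the others) ahead of dilution.
That's cooling, heating, mixing, sampling, and weighing — 5 in all.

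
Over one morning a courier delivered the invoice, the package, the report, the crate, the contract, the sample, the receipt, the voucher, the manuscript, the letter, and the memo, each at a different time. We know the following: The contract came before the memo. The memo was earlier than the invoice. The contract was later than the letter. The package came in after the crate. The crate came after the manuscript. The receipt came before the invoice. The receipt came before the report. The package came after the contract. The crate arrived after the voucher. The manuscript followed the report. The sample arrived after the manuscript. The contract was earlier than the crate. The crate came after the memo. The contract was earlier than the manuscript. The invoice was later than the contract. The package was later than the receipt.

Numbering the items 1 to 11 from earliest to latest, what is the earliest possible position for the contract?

The letter must come before the contract — 1 forced predecessor.
Nothing else is forced ahead of the contract, so its earliest slot is position 1 + 1 = 2.

2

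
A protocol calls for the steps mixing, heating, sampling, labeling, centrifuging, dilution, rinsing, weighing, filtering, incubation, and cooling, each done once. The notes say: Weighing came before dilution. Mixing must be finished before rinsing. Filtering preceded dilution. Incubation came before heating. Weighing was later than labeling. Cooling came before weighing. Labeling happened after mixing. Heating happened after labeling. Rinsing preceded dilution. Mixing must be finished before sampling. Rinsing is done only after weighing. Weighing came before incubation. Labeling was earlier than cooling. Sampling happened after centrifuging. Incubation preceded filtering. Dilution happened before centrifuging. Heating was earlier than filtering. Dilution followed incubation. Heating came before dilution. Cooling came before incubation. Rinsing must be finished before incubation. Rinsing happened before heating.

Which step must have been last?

Every other step has a chain of constraints placing it before sampling, so sampling is last.

sampling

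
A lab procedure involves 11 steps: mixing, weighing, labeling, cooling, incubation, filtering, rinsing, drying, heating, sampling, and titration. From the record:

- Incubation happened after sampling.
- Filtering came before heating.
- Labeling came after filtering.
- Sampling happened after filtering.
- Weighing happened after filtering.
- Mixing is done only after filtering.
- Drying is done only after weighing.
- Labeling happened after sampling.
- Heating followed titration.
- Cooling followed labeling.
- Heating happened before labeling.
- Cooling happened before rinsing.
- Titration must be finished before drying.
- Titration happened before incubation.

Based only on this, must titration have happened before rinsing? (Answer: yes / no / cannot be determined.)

Chain the constraints: titration → heating → labeling → cooling → rinsing. Each link is directly stated, so titration comes before rinsing.

yes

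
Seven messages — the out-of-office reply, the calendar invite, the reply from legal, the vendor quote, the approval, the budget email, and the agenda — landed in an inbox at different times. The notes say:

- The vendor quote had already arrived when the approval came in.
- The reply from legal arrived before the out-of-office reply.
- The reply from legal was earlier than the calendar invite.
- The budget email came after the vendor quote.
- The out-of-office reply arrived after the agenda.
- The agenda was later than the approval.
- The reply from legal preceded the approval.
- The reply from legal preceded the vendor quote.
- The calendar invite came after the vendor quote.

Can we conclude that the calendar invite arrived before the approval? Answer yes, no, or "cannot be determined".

No chain of stated constraints runs from the calendar invite to the approval, and none runs from the approval to the calendar invite either.
So the relative order of the calendar invite and the approval is not fixed by the given facts.

cannot be determined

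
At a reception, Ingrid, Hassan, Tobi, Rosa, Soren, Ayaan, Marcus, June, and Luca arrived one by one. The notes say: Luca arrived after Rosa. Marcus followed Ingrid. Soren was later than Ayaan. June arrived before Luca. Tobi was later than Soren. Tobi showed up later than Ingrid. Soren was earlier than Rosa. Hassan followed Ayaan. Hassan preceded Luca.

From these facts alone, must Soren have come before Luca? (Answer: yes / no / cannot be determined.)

yes

Chain the constraints: Soren → Rosa → Luca. Each link is directly stated, so Soren comes before Luca.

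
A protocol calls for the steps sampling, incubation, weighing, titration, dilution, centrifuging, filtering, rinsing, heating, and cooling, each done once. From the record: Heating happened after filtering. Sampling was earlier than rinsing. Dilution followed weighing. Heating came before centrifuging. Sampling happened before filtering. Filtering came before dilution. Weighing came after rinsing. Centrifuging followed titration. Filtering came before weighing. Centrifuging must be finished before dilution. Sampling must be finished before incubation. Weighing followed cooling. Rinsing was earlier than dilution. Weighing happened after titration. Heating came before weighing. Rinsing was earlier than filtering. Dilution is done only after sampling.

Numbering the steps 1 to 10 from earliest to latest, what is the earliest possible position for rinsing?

Sampling must come before rinsing — 1 forced predecessor.
Nothing else is forced ahead of rinsing, so its earliest slot is position 1 + 1 = 2.

2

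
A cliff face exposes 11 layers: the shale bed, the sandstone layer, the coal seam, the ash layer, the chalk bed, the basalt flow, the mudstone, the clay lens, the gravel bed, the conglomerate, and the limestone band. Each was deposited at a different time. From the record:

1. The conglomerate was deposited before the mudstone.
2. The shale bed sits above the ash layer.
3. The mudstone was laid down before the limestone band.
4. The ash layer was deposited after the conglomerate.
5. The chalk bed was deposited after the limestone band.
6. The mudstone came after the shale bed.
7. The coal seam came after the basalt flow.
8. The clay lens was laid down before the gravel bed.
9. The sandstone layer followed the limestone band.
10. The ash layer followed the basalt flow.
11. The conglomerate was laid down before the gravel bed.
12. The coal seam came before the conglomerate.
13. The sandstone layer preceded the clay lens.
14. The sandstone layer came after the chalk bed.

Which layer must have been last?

Every other layer has a chain of constraints placing it before the gravel bed, so the gravel bed is last.

the gravel bed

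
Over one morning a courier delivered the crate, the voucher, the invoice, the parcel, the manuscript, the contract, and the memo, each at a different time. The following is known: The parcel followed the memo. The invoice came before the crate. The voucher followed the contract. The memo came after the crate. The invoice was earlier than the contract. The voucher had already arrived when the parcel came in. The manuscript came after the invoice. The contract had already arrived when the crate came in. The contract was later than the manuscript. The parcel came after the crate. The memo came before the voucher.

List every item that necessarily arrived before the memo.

Directly stated before the memo: the crate.
The contract reaches the memo via the contract → the crate → the memo.
The invoice reaches the memo via the invoice → the crate → the memo.
The manuscript reaches the memo via the manuscript → the contract → the crate → the memo.
No chain forces the parcel (or any of the others) ahead of the memo.

the contract, the crate, the invoice, the manuscript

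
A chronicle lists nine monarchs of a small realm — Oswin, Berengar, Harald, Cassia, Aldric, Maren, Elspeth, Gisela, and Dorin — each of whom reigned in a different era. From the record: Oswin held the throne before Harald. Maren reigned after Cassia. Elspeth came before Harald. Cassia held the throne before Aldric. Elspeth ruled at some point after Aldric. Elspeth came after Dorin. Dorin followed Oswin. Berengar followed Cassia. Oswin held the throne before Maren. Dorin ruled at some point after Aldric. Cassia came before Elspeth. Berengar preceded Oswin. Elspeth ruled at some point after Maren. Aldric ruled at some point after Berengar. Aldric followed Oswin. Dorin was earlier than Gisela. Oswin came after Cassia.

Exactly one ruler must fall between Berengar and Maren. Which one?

Oswin

Tracing the constraints gives Berengar → Oswin → Maren, so Oswin sits after Berengar and before Maren.
No other ruler is forced both after Berengar and before Maren.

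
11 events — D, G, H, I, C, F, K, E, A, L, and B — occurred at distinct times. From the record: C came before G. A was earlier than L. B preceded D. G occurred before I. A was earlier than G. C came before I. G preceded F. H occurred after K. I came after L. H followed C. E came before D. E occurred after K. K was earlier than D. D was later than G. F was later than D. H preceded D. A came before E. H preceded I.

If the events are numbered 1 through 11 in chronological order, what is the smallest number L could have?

A must come before L — 1 forced predecessor.
Nothing else is forced ahead of L, so its earliest slot is position 1 + 1 = 2.

2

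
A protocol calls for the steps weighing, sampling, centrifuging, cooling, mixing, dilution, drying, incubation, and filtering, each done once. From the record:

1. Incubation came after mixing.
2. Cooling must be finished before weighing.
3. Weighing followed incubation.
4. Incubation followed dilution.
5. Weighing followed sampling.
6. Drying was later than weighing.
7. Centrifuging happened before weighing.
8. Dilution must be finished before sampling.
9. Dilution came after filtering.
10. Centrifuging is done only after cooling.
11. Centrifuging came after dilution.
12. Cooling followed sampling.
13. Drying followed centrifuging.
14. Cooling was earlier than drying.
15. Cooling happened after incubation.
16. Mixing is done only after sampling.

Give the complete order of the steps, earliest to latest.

filtering, dilution, sampling, mixing, incubation, cooling, centrifuging, weighing, drying

The constraints fix every adjacent pair, so only one ordering works:
filtering → dilution → sampling → mixing → incubation → cooling → centrifuging → weighing → drying.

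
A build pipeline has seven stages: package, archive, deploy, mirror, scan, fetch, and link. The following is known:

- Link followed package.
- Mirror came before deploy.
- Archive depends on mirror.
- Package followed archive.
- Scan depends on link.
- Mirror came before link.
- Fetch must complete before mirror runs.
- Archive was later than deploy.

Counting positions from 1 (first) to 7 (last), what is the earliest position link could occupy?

Archive, deploy, fetch, mirror, and package must all come before link — 5 forced predecessors.
Nothing else is forced ahead of link, so its earliest slot is position 5 + 1 = 6.

6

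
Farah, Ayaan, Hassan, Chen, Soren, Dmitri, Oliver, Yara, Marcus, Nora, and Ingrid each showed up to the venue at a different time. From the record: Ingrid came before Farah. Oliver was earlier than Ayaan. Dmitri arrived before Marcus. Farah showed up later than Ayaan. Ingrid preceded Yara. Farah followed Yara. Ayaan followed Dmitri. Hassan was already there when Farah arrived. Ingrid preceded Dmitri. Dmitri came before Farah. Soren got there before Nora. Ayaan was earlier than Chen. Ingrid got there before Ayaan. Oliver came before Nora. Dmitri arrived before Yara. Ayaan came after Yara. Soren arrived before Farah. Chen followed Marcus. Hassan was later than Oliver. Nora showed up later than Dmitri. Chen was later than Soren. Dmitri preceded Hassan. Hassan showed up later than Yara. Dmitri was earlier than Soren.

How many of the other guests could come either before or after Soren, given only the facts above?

Forced before Soren: Dmitri and Ingrid; forced after Soren: Chen, Farah, and Nora.
That leaves Ayaan, Hassan, Marcus, Oliver, and Yara with no forced order relative to Soren — 5.

5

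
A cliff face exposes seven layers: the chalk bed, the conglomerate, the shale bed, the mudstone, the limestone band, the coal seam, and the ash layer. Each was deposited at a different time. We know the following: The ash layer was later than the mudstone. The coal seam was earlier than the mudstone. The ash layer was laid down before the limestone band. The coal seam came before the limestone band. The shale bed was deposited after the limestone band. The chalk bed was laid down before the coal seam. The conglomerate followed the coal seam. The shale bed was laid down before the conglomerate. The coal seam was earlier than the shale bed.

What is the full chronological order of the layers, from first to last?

The constraints fix every adjacent pair, so only one ordering works:
the chalk bed → the coal seam → the mudstone → the ash layer → the limestone band → the shale bed → the conglomerate.

the chalk bed, the coal seam, the mudstone, the ash layer, the limestone band, the shale bed, the conglomerate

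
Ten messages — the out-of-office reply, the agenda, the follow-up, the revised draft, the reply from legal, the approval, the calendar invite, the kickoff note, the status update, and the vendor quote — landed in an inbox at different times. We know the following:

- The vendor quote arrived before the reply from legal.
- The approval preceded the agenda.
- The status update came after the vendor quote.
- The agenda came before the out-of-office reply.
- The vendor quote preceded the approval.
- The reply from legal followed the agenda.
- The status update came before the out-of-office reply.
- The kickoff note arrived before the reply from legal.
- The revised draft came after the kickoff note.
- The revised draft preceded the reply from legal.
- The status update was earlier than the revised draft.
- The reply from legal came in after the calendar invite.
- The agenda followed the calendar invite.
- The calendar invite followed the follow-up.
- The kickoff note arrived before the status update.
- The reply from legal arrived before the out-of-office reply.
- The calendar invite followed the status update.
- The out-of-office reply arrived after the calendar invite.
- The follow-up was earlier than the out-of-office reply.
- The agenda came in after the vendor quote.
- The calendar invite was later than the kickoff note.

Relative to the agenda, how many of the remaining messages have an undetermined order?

Forced before the agenda: the approval, the calendar invite, the follow-up, the kickoff note, the status update, and the vendor quote; forced after the agenda: the out-of-office reply and the reply from legal.
That leaves the revised draft with no forced order relative to the agenda — 1.

1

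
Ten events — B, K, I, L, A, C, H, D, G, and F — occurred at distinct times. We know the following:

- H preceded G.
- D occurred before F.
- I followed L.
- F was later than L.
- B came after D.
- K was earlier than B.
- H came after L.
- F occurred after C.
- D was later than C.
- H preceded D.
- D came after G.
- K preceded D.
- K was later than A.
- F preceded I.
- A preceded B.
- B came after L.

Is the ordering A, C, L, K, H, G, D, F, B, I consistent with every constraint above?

yes

Check each stated constraint against the proposed order — e.g. L is ahead of I; A is ahead of B. Every pair is in the required order; nothing is violated.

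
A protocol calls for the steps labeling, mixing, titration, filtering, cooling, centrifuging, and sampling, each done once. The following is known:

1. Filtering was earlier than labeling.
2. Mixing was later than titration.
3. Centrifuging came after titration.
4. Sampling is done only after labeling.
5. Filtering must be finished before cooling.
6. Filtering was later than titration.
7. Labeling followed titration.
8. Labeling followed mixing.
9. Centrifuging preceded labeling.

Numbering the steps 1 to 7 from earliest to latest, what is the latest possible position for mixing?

5

Mixing must come before labeling and sampling — 2 steps forced after it.
Everything else can be placed before mixing in some valid order, so mixing can sit as late as position 7 − 2 = 5.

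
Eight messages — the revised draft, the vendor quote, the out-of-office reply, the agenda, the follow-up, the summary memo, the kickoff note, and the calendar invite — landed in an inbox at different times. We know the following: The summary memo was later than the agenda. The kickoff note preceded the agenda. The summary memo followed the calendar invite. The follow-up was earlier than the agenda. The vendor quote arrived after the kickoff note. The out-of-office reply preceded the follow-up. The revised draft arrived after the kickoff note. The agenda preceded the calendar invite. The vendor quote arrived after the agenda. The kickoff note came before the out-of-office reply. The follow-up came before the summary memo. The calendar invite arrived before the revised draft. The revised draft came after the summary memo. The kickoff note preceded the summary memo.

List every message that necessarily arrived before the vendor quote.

Directly stated before the vendor quote: the agenda and the kickoff note.
The follow-up reaches the vendor quote via the follow-up → the agenda → the vendor quote.
The out-of-office reply reaches the vendor quote via the out-of-office reply → the follow-up → the agenda → the vendor quote.
No chain forces the summary memo (or any of the others) ahead of the vendor quote.

the agenda, the follow-up, the kickoff note, the out-of-office reply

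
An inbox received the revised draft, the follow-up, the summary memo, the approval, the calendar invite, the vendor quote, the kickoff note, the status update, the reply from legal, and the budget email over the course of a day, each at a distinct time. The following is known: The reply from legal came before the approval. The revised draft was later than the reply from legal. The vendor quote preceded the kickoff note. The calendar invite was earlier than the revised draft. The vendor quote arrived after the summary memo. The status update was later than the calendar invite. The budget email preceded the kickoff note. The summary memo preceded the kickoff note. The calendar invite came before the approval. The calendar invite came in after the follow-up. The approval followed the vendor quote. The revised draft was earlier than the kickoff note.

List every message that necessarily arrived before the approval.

Directly stated before the approval: the calendar invite, the reply from legal, and the vendor quote.
The follow-up reaches the approval via the follow-up → the calendar invite → the approval.
The summary memo reaches the approval via the summary memo → the vendor quote → the approval.
No chain forces the revised draft (or any of the others) ahead of the approval.

the calendar invite, the follow-up, the reply from legal, the summary memo, the vendor quote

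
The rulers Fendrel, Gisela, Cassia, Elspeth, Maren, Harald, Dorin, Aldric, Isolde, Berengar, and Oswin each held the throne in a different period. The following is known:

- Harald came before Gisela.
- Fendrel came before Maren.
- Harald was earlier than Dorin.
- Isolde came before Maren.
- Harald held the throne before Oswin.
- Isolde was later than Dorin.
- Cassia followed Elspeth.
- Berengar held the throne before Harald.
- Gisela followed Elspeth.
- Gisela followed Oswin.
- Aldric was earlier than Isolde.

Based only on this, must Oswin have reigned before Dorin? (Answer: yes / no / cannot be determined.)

cannot be determined

No chain of stated constraints runs from Oswin to Dorin, and none runs from Dorin to Oswin either.
So the relative order of Oswin and Dorin is not fixed by the given facts.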